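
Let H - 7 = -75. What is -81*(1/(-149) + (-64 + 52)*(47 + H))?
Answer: -3041307/149 ≈ -20411.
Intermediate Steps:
H = -68 (H = 7 - 75 = -68)
-81*(1/(-149) + (-64 + 52)*(47 + H)) = -81*(1/(-149) + (-64 + 52)*(47 - 68)) = -81*(-1/149 - 12*(-21)) = -81*(-1/149 + 252) = -81*37547/149 = -3041307/149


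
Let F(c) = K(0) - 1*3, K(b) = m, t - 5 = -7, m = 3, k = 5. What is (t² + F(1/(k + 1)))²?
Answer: 16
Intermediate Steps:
t = -2 (t = 5 - 7 = -2)
K(b) = 3
F(c) = 0 (F(c) = 3 - 1*3 = 3 - 3 = 0)
(t² + F(1/(k + 1)))² = ((-2)² + 0)² = (4 + 0)² = 4² = 16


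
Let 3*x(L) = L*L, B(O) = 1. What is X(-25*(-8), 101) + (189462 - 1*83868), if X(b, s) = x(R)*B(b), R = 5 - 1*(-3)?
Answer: 316846/3 ≈ 1.0562e+5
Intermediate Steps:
R = 8 (R = 5 + 3 = 8)
x(L) = L**2/3 (x(L) = (L*L)/3 = L**2/3)
X(b, s) = 64/3 (X(b, s) = ((1/3)*8**2)*1 = ((1/3)*64)*1 = (64/3)*1 = 64/3)
X(-25*(-8), 101) + (189462 - 1*83868) = 64/3 + (189462 - 1*83868) = 64/3 + (189462 - 83868) = 64/3 + 105594 = 316846/3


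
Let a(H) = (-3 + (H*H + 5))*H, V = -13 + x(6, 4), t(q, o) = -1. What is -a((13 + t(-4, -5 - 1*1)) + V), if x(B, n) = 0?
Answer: 3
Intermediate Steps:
V = -13 (V = -13 + 0 = -13)
a(H) = H*(2 + H²) (a(H) = (-3 + (H² + 5))*H = (-3 + (5 + H²))*H = (2 + H²)*H = H*(2 + H²))
-a((13 + t(-4, -5 - 1*1)) + V) = -((13 - 1) - 13)*(2 + ((13 - 1) - 13)²) = -(12 - 13)*(2 + (12 - 13)²) = -(-1)*(2 + (-1)²) = -(-1)*(2 + 1) = -(-1)*3 = -1*(-3) = 3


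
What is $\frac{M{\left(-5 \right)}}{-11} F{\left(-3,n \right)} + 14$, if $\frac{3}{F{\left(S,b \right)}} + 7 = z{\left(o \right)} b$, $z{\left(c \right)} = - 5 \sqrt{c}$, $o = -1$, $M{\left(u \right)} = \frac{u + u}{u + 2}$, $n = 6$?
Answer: $\frac{146216}{10439} - \frac{300 i}{10439} \approx 14.007 - 0.028738 i$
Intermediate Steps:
$M{\left(u \right)} = \frac{2 u}{2 + u}$
$F{\left(S,b \right)} = \frac{3}{-7 - 5 i b}$ ($F{\left(S,b \right)} = \frac{3}{-7 + - 5 \sqrt{-1} b} = \frac{3}{-7 + - 5 i b} = \frac{3}{-7 - 5 i b}$)
$\frac{M{\left(-5 \right)}}{-11} F{\left(-3,n \right)} + 14 = \frac{2 \left(-5\right) \frac{1}{2 - 5}}{-11} \frac{3}{-7 - 5 i 6} + 14 = 2 \left(-5\right) \frac{1}{-3} \left(- \frac{1}{11}\right) \frac{3}{-7 - 30 i} + 14 = 2 \left(-5\right) \left(- \frac{1}{3}\right) \left(- \frac{1}{11}\right) 3 \frac{-7 + 30 i}{949} + 14 = \frac{10}{3} \left(- \frac{1}{11}\right) \frac{3 \left(-7 + 30 i\right)}{949} + 14 = - \frac{10 \frac{3 \left(-7 + 30 i\right)}{949}}{33} + 14 = - \frac{10 \left(-7 + 30 i\right)}{10439} + 14 = 14 - \frac{10 \left(-7 + 30 i\right)}{10439}$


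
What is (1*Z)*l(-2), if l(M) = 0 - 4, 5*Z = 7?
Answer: -28/5 ≈ -5.6000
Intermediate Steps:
Z = 7/5 (Z = (1/5)*7 = 7/5 ≈ 1.4000)
l(M) = -4
(1*Z)*l(-2) = (1*(7/5))*(-4) = (7/5)*(-4) = -28/5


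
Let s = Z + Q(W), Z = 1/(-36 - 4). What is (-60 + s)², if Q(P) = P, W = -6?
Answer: 6974881/1600 ≈ 4359.3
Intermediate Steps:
Z = -1/40 (Z = 1/(-40) = -1/40 ≈ -0.025000)
s = -241/40 (s = -1/40 - 6 = -241/40 ≈ -6.0250)
(-60 + s)² = (-60 - 241/40)² = (-2641/40)² = 6974881/1600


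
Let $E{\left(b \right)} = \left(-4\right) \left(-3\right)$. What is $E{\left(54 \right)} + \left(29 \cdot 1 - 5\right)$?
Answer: $36$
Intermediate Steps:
$E{\left(b \right)} = 12$
$E{\left(54 \right)} + \left(29 \cdot 1 - 5\right) = 12 + \left(29 \cdot 1 - 5\right) = 12 + \left(29 - 5\right) = 12 + 24 = 36$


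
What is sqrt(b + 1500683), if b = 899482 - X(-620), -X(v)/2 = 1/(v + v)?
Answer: sqrt(230655856345)/310 ≈ 1549.2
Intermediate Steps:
X(v) = -1/v (X(v) = -2/(v + v) = -2*1/(2*v) = -1/v)
b = 557678839/620 (b = 899482 - (-1)/(-620) = 899482 - (-1)*(-1)/620 = 899482 - 1*1/620 = 899482 - 1/620 = 557678839/620 ≈ 8.9948e+5)
sqrt(b + 1500683) = sqrt(557678839/620 + 1500683) = sqrt(1488102299/620) = sqrt(230655856345)/310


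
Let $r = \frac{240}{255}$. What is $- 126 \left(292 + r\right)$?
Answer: $- \frac{627480}{17} \approx -36911.0$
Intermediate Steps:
$r = \frac{16}{17}$ ($r = 240 \cdot \frac{1}{255} = \frac{16}{17} \approx 0.94118$)
$- 126 \left(292 + r\right) = - 126 \left(292 + \frac{16}{17}\right) = \left(-126\right) \frac{4980}{17} = - \frac{627480}{17}$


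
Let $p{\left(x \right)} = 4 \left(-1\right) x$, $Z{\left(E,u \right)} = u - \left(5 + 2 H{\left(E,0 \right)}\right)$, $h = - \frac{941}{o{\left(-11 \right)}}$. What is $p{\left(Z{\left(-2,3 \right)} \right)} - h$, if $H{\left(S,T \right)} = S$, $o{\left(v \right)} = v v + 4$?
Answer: $- \frac{59}{125} \approx -0.472$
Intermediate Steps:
$o{\left(v \right)} = 4 + v^{2}$ ($o{\left(v \right)} = v^{2} + 4 = 4 + v^{2}$)
$h = - \frac{941}{125}$ ($h = - \frac{941}{4 + \left(-11\right)^{2}} = - \frac{941}{4 + 121} = - \frac{941}{125} \approx -7.528$)
$Z{\left(E,u \right)} = -5 + u - 2 E$ ($Z{\left(E,u \right)} = u - \left(5 + 2 E\right) = -5 + u - 2 E$)
$p{\left(x \right)} = - 4 x$
$p{\left(Z{\left(-2,3 \right)} \right)} - h = - 4 \left(-5 + 3 - -4\right) - - \frac{941}{125} = - 4 \left(-5 + 3 + 4\right) + \frac{941}{125} = \left(-4\right) 2 + \frac{941}{125} = -8 + \frac{941}{125} = - \frac{59}{125}$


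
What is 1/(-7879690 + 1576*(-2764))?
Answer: -1/12235754 ≈ -8.1728e-8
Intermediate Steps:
1/(-7879690 + 1576*(-2764)) = 1/(-7879690 - 4356064) = 1/(-12235754) = -1/12235754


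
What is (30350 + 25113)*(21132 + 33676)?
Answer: 3039816104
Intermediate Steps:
(30350 + 25113)*(21132 + 33676) = 55463*54808 = 3039816104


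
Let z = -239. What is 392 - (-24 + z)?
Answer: 655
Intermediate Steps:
392 - (-24 + z) = 392 - (-24 - 239) = 392 - 1*(-263) = 392 + 263 = 655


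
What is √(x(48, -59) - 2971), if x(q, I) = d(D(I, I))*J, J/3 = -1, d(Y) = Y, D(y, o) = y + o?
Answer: I*√2617 ≈ 51.157*I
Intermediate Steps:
D(y, o) = o + y
J = -3 (J = 3*(-1) = -3)
x(q, I) = -6*I (x(q, I) = (I + I)*(-3) = (2*I)*(-3) = -6*I)
√(x(48, -59) - 2971) = √(-6*(-59) - 2971) = √(354 - 2971) = √(-2617) = I*√2617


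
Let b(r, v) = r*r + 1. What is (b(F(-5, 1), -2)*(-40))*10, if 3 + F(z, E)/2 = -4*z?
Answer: -462800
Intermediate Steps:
F(z, E) = -6 - 8*z (F(z, E) = -6 + 2*(-4*z) = -6 - 8*z)
b(r, v) = 1 + r**2 (b(r, v) = r**2 + 1 = 1 + r**2)
(b(F(-5, 1), -2)*(-40))*10 = ((1 + (-6 - 8*(-5))**2)*(-40))*10 = ((1 + (-6 + 40)**2)*(-40))*10 = ((1 + 34**2)*(-40))*10 = ((1 + 1156)*(-40))*10 = (1157*(-40))*10 = -46280*10 = -462800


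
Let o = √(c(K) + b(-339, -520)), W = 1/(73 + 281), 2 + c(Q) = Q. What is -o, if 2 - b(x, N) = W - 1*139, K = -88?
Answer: -√6390762/354 ≈ -7.1412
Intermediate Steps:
c(Q) = -2 + Q
W = 1/354 ≈ 0.0028249
b(x, N) = 49913/354 (b(x, N) = 2 - (1/354 - 1*139) = 2 - (1/354 - 139) = 2 - 1*(-49205/354) = 2 + 49205/354 = 49913/354)
o = √6390762/354 (o = √((-2 - 88) + 49913/354) = √(-90 + 49913/354) = √(18053/354) = √6390762/354 ≈ 7.1412)
-o = -√6390762/354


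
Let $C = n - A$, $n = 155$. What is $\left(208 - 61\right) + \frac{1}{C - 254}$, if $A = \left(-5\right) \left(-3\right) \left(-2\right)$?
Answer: $\frac{10142}{69} \approx 146.99$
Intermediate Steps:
$A = -30$ ($A = 15 \left(-2\right) = -30$)
$C = 185$ ($C = 155 - -30 = 155 + 30 = 185$)
$\left(208 - 61\right) + \frac{1}{C - 254} = \left(208 - 61\right) + \frac{1}{185 - 254} = 147 + \frac{1}{-69} = 147 - \frac{1}{69} = \frac{10142}{69}$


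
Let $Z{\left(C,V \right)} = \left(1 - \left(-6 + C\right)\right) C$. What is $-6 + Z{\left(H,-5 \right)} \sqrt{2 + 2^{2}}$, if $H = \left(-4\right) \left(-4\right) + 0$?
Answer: $-6 - 144 \sqrt{6} \approx -358.73$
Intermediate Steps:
$H = 16$ ($H = 16 + 0 = 16$)
$Z{\left(C,V \right)} = C \left(7 - C\right)$ ($Z{\left(C,V \right)} = \left(7 - C\right) C = C \left(7 - C\right)$)
$-6 + Z{\left(H,-5 \right)} \sqrt{2 + 2^{2}} = -6 + 16 \left(7 - 16\right) \sqrt{2 + 2^{2}} = -6 + 16 \left(7 - 16\right) \sqrt{2 + 4} = -6 + 16 \left(-9\right) \sqrt{6} = -6 - 144 \sqrt{6}$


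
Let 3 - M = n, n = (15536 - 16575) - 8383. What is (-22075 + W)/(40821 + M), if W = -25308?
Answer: -6769/7178 ≈ -0.94302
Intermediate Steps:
n = -9422 (n = -1039 - 8383 = -9422)
M = 9425 (M = 3 - 1*(-9422) = 3 + 9422 = 9425)
(-22075 + W)/(40821 + M) = (-22075 - 25308)/(40821 + 9425) = -47383/50246 = -47383*1/50246 = -6769/7178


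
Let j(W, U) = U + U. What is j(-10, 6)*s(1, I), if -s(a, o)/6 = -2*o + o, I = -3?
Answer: -216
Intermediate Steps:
s(a, o) = 6*o (s(a, o) = -6*(-2*o + o) = -(-6)*o = 6*o)
j(W, U) = 2*U
j(-10, 6)*s(1, I) = (2*6)*(6*(-3)) = 12*(-18) = -216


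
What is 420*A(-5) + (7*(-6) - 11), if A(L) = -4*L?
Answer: 8347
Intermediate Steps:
420*A(-5) + (7*(-6) - 11) = 420*(-4*(-5)) + (7*(-6) - 11) = 420*20 + (-42 - 11) = 8400 - 53 = 8347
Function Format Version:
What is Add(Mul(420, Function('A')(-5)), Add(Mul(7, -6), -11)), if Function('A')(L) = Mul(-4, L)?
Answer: 8347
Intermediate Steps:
Add(Mul(420, Function('A')(-5)), Add(Mul(7, -6), -11)) = Add(Mul(420, Mul(-4, -5)), Add(Mul(7, -6), -11)) = Add(Mul(420, 20), Add(-42, -11)) = Add(8400, -53) = 8347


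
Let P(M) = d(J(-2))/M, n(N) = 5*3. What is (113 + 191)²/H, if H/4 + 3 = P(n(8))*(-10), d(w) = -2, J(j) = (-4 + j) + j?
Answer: -69312/5 ≈ -13862.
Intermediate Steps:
J(j) = -4 + 2*j
n(N) = 15
P(M) = -2/M
H = -20/3 (H = -12 + 4*(-2/15*(-10)) = -12 + 4*(4/3) = -12 + 16/3 = -20/3 ≈ -6.6667)
(113 + 191)²/H = (113 + 191)²/(-20/3) = 304²*(-3/20) = 92416*(-3/20) = -69312/5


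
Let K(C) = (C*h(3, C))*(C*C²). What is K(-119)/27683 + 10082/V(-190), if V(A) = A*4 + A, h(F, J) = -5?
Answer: -25074084862/692075 ≈ -36230.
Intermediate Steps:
V(A) = 5*A (V(A) = 4*A + A = 5*A)
K(C) = -5*C⁴ (K(C) = (C*(-5))*(C*C²) = (-5*C)*C³ = -5*C⁴)
K(-119)/27683 + 10082/V(-190) = -5*(-119)⁴/27683 + 10082/((5*(-190))) = -5*200533921*(1/27683) + 10082/(-950) = -1002669605*1/27683 + 10082*(-1/950) = -1002669605/27683 - 5041/475 = -25074084862/692075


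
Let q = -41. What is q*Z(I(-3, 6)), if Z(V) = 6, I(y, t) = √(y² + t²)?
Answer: -246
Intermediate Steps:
I(y, t) = √(t² + y²)
q*Z(I(-3, 6)) = -41*6 = -246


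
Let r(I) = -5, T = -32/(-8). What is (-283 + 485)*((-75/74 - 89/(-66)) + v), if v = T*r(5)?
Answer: -4850222/1221 ≈ -3972.3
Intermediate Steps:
T = 4 (T = -32*(-1/8) = 4)
v = -20 (v = 4*(-5) = -20)
(-283 + 485)*((-75/74 - 89/(-66)) + v) = (-283 + 485)*((-75/74 - 89/(-66)) - 20) = 202*((-75*1/74 - 89*(-1/66)) - 20) = 202*((-75/74 + 89/66) - 20) = 202*(409/1221 - 20) = 202*(-24011/1221) = -4850222/1221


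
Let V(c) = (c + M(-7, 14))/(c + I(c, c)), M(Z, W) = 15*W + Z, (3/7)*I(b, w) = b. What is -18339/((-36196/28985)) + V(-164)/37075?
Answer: 8080048573877517/550206347000 ≈ 14685.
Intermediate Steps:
I(b, w) = 7*b/3
M(Z, W) = Z + 15*W
V(c) = 3*(203 + c)/(10*c) (V(c) = (c + (-7 + 15*14))/(c + 7*c/3) = (c + (-7 + 210))/((10*c/3)) = (c + 203)*(3/(10*c)) = (203 + c)*(3/(10*c)) = 3*(203 + c)/(10*c))
-18339/((-36196/28985)) + V(-164)/37075 = -18339/((-36196/28985)) + ((3/10)*(203 - 164)/(-164))/37075 = -18339/((-36196*1/28985)) + ((3/10)*(-1/164)*39)*(1/37075) = -18339/(-36196/28985) - 117/1640*1/37075 = -18339*(-28985/36196) - 117/60803000 = 531555915/36196 - 117/60803000 = 8080048573877517/550206347000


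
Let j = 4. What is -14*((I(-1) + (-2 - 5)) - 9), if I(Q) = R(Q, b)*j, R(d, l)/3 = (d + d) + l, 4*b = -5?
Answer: 770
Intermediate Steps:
b = -5/4 (b = (¼)*(-5) = -5/4 ≈ -1.2500)
R(d, l) = 3*l + 6*d (R(d, l) = 3*((d + d) + l) = 3*(2*d + l) = 3*(l + 2*d) = 3*l + 6*d)
I(Q) = -15 + 24*Q (I(Q) = (3*(-5/4) + 6*Q)*4 = (-15/4 + 6*Q)*4 = -15 + 24*Q)
-14*((I(-1) + (-2 - 5)) - 9) = -14*(((-15 + 24*(-1)) + (-2 - 5)) - 9) = -14*(((-15 - 24) - 7) - 9) = -14*((-39 - 7) - 9) = -14*(-46 - 9) = -14*(-55) = 770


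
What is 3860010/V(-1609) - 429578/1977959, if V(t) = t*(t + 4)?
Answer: 435038664092/340531355317 ≈ 1.2775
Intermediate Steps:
V(t) = t*(4 + t)
3860010/V(-1609) - 429578/1977959 = 3860010/((-1609*(4 - 1609))) - 429578/1977959 = 3860010/((-1609*(-1605))) - 429578*1/1977959 = 3860010/2582445 - 429578/1977959 = 3860010*(1/2582445) - 429578/1977959 = 257334/172163 - 429578/1977959 = 435038664092/340531355317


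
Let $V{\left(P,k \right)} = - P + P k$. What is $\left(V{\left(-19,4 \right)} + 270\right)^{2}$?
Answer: $45369$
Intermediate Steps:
$\left(V{\left(-19,4 \right)} + 270\right)^{2} = \left(- 19 \left(-1 + 4\right) + 270\right)^{2} = \left(\left(-19\right) 3 + 270\right)^{2} = \left(-57 + 270\right)^{2} = 213^{2} = 45369$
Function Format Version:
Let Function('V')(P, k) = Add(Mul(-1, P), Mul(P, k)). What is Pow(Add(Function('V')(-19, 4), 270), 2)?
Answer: 45369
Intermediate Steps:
Pow(Add(Function('V')(-19, 4), 270), 2) = Pow(Add(Mul(-19, Add(-1, 4)), 270), 2) = Pow(Add(Mul(-19, 3), 270), 2) = Pow(Add(-57, 270), 2) = Pow(213, 2) = 45369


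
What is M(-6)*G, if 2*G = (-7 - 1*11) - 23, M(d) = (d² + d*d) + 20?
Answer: -1886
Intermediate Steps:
M(d) = 20 + 2*d² (M(d) = (d² + d²) + 20 = 2*d² + 20 = 20 + 2*d²)
G = -41/2 (G = ((-7 - 1*11) - 23)/2 = ((-7 - 11) - 23)/2 = (-18 - 23)/2 = (½)*(-41) = -41/2 ≈ -20.500)
M(-6)*G = (20 + 2*(-6)²)*(-41/2) = (20 + 2*36)*(-41/2) = (20 + 72)*(-41/2) = 92*(-41/2) = -1886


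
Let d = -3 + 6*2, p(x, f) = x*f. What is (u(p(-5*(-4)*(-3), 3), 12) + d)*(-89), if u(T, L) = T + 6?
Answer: 14685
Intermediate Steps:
p(x, f) = f*x
u(T, L) = 6 + T
d = 9 (d = -3 + 12 = 9)
(u(p(-5*(-4)*(-3), 3), 12) + d)*(-89) = ((6 + 3*(-5*(-4)*(-3))) + 9)*(-89) = ((6 + 3*(20*(-3))) + 9)*(-89) = ((6 + 3*(-60)) + 9)*(-89) = ((6 - 180) + 9)*(-89) = (-174 + 9)*(-89) = -165*(-89) = 14685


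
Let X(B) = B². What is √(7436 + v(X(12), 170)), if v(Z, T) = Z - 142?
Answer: √7438 ≈ 86.244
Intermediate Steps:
v(Z, T) = -142 + Z
√(7436 + v(X(12), 170)) = √(7436 + (-142 + 12²)) = √(7436 + (-142 + 144)) = √(7436 + 2) = √7438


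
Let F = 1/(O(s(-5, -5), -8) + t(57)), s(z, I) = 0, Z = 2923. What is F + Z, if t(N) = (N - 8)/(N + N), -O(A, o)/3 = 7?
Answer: 6854321/2345 ≈ 2923.0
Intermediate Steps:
O(A, o) = -21 (O(A, o) = -3*7 = -21)
t(N) = (-8 + N)/(2*N) (t(N) = (-8 + N)/((2*N)) = (-8 + N)*(1/(2*N)) = (-8 + N)/(2*N))
F = -114/2345 (F = 1/(-21 + (½)*(-8 + 57)/57) = 1/(-21 + (½)*(1/57)*49) = 1/(-21 + 49/114) = 1/(-2345/114) = -114/2345 ≈ -0.048614)
F + Z = -114/2345 + 2923 = 6854321/2345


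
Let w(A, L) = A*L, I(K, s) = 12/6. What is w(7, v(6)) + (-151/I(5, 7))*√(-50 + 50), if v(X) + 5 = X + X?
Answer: 49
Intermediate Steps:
v(X) = -5 + 2*X (v(X) = -5 + (X + X) = -5 + 2*X)
I(K, s) = 2 (I(K, s) = 12*(⅙) = 2)
w(7, v(6)) + (-151/I(5, 7))*√(-50 + 50) = 7*(-5 + 2*6) + (-151/2)*√(-50 + 50) = 7*(-5 + 12) + (-151*½)*√0 = 7*7 - 151/2*0 = 49 + 0 = 49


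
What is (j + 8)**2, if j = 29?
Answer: 1369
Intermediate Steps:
(j + 8)**2 = (29 + 8)**2 = 37**2 = 1369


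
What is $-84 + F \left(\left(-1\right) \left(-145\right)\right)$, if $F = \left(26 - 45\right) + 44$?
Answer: $3541$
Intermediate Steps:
$F = 25$ ($F = -19 + 44 = 25$)
$-84 + F \left(\left(-1\right) \left(-145\right)\right) = -84 + 25 \left(\left(-1\right) \left(-145\right)\right) = -84 + 25 \cdot 145 = -84 + 3625 = 3541$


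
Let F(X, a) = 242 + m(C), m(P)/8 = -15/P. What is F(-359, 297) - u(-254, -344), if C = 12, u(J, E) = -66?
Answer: 298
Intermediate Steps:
m(P) = -120/P (m(P) = 8*(-15/P) = -120/P)
F(X, a) = 232 (F(X, a) = 242 - 120/12 = 242 - 120*1/12 = 242 - 10 = 232)
F(-359, 297) - u(-254, -344) = 232 - 1*(-66) = 232 + 66 = 298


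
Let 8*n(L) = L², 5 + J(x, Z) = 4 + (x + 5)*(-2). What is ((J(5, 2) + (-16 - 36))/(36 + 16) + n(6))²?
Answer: 25921/2704 ≈ 9.5862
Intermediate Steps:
J(x, Z) = -11 - 2*x (J(x, Z) = -5 + (4 + (x + 5)*(-2)) = -5 + (4 + (5 + x)*(-2)) = -5 + (4 + (-10 - 2*x)) = -5 + (-6 - 2*x) = -11 - 2*x)
n(L) = L²/8
((J(5, 2) + (-16 - 36))/(36 + 16) + n(6))² = (((-11 - 2*5) + (-16 - 36))/(36 + 16) + (⅛)*6²)² = (((-11 - 10) - 52)/52 + (⅛)*36)² = ((-21 - 52)*(1/52) + 9/2)² = (-73*1/52 + 9/2)² = (-73/52 + 9/2)² = (161/52)² = 25921/2704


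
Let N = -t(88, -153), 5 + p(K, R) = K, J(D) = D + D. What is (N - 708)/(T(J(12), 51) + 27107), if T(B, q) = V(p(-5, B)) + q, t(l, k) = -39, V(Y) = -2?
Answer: -223/9052 ≈ -0.024635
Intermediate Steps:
J(D) = 2*D
p(K, R) = -5 + K
T(B, q) = -2 + q
N = 39 (N = -1*(-39) = 39)
(N - 708)/(T(J(12), 51) + 27107) = (39 - 708)/((-2 + 51) + 27107) = -669/(49 + 27107) = -669/27156 = -669*1/27156 = -223/9052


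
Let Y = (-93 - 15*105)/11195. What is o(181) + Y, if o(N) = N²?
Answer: 366757727/11195 ≈ 32761.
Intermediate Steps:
Y = -1668/11195 (Y = (-93 - 1575)*(1/11195) = -1668*1/11195 = -1668/11195 ≈ -0.14900)
o(181) + Y = 181² - 1668/11195 = 32761 - 1668/11195 = 366757727/11195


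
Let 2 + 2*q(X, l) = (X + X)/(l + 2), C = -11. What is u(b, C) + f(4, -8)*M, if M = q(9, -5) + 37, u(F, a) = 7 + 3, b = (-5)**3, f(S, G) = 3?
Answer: 109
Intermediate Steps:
q(X, l) = -1 + X/(2 + l) (q(X, l) = -1 + ((X + X)/(l + 2))/2 = -1 + ((2*X)/(2 + l))/2 = -1 + (2*X/(2 + l))/2 = -1 + X/(2 + l))
b = -125
u(F, a) = 10
M = 33 (M = (-2 + 9 - 1*(-5))/(2 - 5) + 37 = (-2 + 9 + 5)/(-3) + 37 = -1/3*12 + 37 = -4 + 37 = 33)
u(b, C) + f(4, -8)*M = 10 + 3*33 = 10 + 99 = 109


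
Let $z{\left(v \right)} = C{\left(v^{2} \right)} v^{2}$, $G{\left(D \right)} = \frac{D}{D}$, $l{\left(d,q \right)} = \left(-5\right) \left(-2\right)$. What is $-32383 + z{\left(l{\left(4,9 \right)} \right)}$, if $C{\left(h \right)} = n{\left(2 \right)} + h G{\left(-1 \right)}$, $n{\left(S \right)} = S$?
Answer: $-22183$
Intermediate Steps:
$l{\left(d,q \right)} = 10$
$G{\left(D \right)} = 1$
$C{\left(h \right)} = 2 + h$ ($C{\left(h \right)} = 2 + h 1 = 2 + h$)
$z{\left(v \right)} = v^{2} \left(2 + v^{2}\right)$ ($z{\left(v \right)} = \left(2 + v^{2}\right) v^{2} = v^{2} \left(2 + v^{2}\right)$)
$-32383 + z{\left(l{\left(4,9 \right)} \right)} = -32383 + 10^{2} \left(2 + 10^{2}\right) = -32383 + 100 \left(2 + 100\right) = -32383 + 100 \cdot 102 = -32383 + 10200 = -22183$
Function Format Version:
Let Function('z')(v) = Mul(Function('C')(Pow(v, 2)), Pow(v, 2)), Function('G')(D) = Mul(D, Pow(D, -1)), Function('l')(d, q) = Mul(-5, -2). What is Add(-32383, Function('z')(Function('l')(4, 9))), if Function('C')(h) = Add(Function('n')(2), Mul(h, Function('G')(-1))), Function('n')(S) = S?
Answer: -22183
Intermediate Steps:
Function('l')(d, q) = 10
Function('G')(D) = 1
Function('C')(h) = Add(2, h) (Function('C')(h) = Add(2, Mul(h, 1)) = Add(2, h))
Function('z')(v) = Mul(Pow(v, 2), Add(2, Pow(v, 2))) (Function('z')(v) = Mul(Add(2, Pow(v, 2)), Pow(v, 2)) = Mul(Pow(v, 2), Add(2, Pow(v, 2))))
Add(-32383, Function('z')(Function('l')(4, 9))) = Add(-32383, Mul(Pow(10, 2), Add(2, Pow(10, 2)))) = Add(-32383, Mul(100, Add(2, 100))) = Add(-32383, Mul(100, 102)) = Add(-32383, 10200) = -22183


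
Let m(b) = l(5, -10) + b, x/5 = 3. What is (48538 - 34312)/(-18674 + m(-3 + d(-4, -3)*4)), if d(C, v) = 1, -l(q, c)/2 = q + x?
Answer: -14226/18713 ≈ -0.76022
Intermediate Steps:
x = 15 (x = 5*3 = 15)
l(q, c) = -30 - 2*q (l(q, c) = -2*(q + 15) = -2*(15 + q) = -30 - 2*q)
m(b) = -40 + b (m(b) = (-30 - 2*5) + b = (-30 - 10) + b = -40 + b)
(48538 - 34312)/(-18674 + m(-3 + d(-4, -3)*4)) = (48538 - 34312)/(-18674 + (-40 + (-3 + 1*4))) = 14226/(-18674 + (-40 + (-3 + 4))) = 14226/(-18674 + (-40 + 1)) = 14226/(-18674 - 39) = 14226/(-18713) = 14226*(-1/18713) = -14226/18713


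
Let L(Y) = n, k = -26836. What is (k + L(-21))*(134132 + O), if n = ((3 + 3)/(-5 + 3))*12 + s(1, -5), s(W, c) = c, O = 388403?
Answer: -14044173195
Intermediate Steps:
n = -41 (n = ((3 + 3)/(-5 + 3))*12 - 5 = (6/(-2))*12 - 5 = (6*(-½))*12 - 5 = -3*12 - 5 = -36 - 5 = -41)
L(Y) = -41
(k + L(-21))*(134132 + O) = (-26836 - 41)*(134132 + 388403) = -26877*522535 = -14044173195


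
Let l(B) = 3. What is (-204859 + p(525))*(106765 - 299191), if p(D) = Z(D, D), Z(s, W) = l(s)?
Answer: 39419620656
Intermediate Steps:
Z(s, W) = 3
p(D) = 3
(-204859 + p(525))*(106765 - 299191) = (-204859 + 3)*(106765 - 299191) = -204856*(-192426) = 39419620656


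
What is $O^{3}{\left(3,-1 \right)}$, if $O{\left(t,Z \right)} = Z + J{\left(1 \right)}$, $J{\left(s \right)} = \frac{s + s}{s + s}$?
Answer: $0$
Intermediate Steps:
$J{\left(s \right)} = 1$ ($J{\left(s \right)} = \frac{2 s}{2 s} = 2 s \frac{1}{2 s} = 1$)
$O{\left(t,Z \right)} = 1 + Z$ ($O{\left(t,Z \right)} = Z + 1 = 1 + Z$)
$O^{3}{\left(3,-1 \right)} = \left(1 - 1\right)^{3} = 0^{3} = 0$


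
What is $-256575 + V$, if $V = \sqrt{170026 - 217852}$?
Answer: $-256575 + 3 i \sqrt{5314} \approx -2.5658 \cdot 10^{5} + 218.69 i$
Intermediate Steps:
$V = 3 i \sqrt{5314}$ ($V = \sqrt{-47826} = 3 i \sqrt{5314} \approx 218.69 i$)
$-256575 + V = -256575 + 3 i \sqrt{5314}$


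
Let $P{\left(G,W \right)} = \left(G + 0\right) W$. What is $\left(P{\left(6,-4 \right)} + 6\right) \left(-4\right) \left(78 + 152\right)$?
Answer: $16560$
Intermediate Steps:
$P{\left(G,W \right)} = G W$
$\left(P{\left(6,-4 \right)} + 6\right) \left(-4\right) \left(78 + 152\right) = \left(6 \left(-4\right) + 6\right) \left(-4\right) \left(78 + 152\right) = \left(-24 + 6\right) \left(-4\right) 230 = \left(-18\right) \left(-4\right) 230 = 72 \cdot 230 = 16560$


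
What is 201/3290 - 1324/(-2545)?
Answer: 973501/1674610 ≈ 0.58133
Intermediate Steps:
201/3290 - 1324/(-2545) = 201*(1/3290) - 1324*(-1/2545) = 201/3290 + 1324/2545 = 973501/1674610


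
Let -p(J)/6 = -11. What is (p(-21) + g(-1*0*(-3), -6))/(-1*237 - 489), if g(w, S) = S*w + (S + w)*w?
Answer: -1/11 ≈ -0.090909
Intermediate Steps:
p(J) = 66 (p(J) = -6*(-11) = 66)
g(w, S) = S*w + w*(S + w)
(p(-21) + g(-1*0*(-3), -6))/(-1*237 - 489) = (66 + (-1*0*(-3))*(-1*0*(-3) + 2*(-6)))/(-1*237 - 489) = (66 + (0*(-3))*(0*(-3) - 12))/(-237 - 489) = (66 + 0*(0 - 12))/(-726) = (66 + 0*(-12))*(-1/726) = (66 + 0)*(-1/726) = 66*(-1/726) = -1/11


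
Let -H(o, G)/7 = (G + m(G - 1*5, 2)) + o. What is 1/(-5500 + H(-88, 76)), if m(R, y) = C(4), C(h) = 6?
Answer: -1/5458 ≈ -0.00018322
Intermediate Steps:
m(R, y) = 6
H(o, G) = -42 - 7*G - 7*o (H(o, G) = -7*((G + 6) + o) = -7*((6 + G) + o) = -7*(6 + G + o) = -42 - 7*G - 7*o)
1/(-5500 + H(-88, 76)) = 1/(-5500 + (-42 - 7*76 - 7*(-88))) = 1/(-5500 + (-42 - 532 + 616)) = 1/(-5500 + 42) = 1/(-5458) = -1/5458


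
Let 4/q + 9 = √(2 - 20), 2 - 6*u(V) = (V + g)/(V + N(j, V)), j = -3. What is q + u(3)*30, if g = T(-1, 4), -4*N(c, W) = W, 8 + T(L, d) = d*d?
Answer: -1466/99 - 4*I*√2/33 ≈ -14.808 - 0.17142*I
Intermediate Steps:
T(L, d) = -8 + d² (T(L, d) = -8 + d*d = -8 + d²)
N(c, W) = -W/4
g = 8 (g = -8 + 4² = -8 + 16 = 8)
u(V) = ⅓ - 2*(8 + V)/(9*V) (u(V) = ⅓ - (V + 8)/(6*(V - V/4)) = ⅓ - (8 + V)/(6*(3*V/4)) = ⅓ - (8 + V)*4/(3*V)/6 = ⅓ - 2*(8 + V)/(9*V))
q = 4/(-9 + 3*I*√2) (q = 4/(-9 + √(2 - 20)) = 4/(-9 + √(-18)) = 4/(-9 + 3*I*√2) ≈ -0.36364 - 0.17142*I)
q + u(3)*30 = (-4/11 - 4*I*√2/33) + ((⅑)*(-16 + 3)/3)*30 = (-4/11 - 4*I*√2/33) + ((⅑)*(⅓)*(-13))*30 = (-4/11 - 4*I*√2/33) - 13/27*30 = (-4/11 - 4*I*√2/33) - 130/9 = -1466/99 - 4*I*√2/33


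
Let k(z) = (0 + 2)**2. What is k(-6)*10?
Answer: 40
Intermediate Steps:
k(z) = 4 (k(z) = 2**2 = 4)
k(-6)*10 = 4*10 = 40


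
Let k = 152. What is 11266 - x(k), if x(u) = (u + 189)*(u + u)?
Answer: -92398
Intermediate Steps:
x(u) = 2*u*(189 + u) (x(u) = (189 + u)*(2*u) = 2*u*(189 + u))
11266 - x(k) = 11266 - 2*152*(189 + 152) = 11266 - 2*152*341 = 11266 - 1*103664 = 11266 - 103664 = -92398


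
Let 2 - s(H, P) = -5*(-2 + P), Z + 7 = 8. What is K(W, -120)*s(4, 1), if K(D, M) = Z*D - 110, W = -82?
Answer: 576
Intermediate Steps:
Z = 1 (Z = -7 + 8 = 1)
K(D, M) = -110 + D (K(D, M) = 1*D - 110 = D - 110 = -110 + D)
s(H, P) = -8 + 5*P (s(H, P) = 2 - (-5)*(-2 + P) = 2 - (10 - 5*P) = 2 + (-10 + 5*P) = -8 + 5*P)
K(W, -120)*s(4, 1) = (-110 - 82)*(-8 + 5*1) = -192*(-8 + 5) = -192*(-3) = 576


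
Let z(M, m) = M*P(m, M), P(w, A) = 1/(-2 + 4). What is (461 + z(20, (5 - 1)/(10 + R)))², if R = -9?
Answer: 221841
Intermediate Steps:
P(w, A) = ½ (P(w, A) = 1/2 = ½)
z(M, m) = M/2 (z(M, m) = M*(½) = M/2)
(461 + z(20, (5 - 1)/(10 + R)))² = (461 + (½)*20)² = (461 + 10)² = 471² = 221841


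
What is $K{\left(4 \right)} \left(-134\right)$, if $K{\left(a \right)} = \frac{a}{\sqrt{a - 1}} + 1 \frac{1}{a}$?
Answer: $- \frac{67}{2} - \frac{536 \sqrt{3}}{3} \approx -342.96$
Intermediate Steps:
$K{\left(a \right)} = \frac{1}{a} + \frac{a}{\sqrt{-1 + a}}$ ($K{\left(a \right)} = \frac{a}{\sqrt{-1 + a}} + \frac{1}{a} = \frac{1}{a} + \frac{a}{\sqrt{-1 + a}}$)
$K{\left(4 \right)} \left(-134\right) = \left(\frac{1}{4} + \frac{4}{\sqrt{-1 + 4}}\right) \left(-134\right) = \left(\frac{1}{4} + \frac{4}{\sqrt{3}}\right) \left(-134\right) = \left(\frac{1}{4} + 4 \frac{\sqrt{3}}{3}\right) \left(-134\right) = \left(\frac{1}{4} + \frac{4 \sqrt{3}}{3}\right) \left(-134\right) = - \frac{67}{2} - \frac{536 \sqrt{3}}{3}$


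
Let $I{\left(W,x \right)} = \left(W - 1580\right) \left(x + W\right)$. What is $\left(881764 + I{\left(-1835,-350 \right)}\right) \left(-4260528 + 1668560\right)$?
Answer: $-21626186094752$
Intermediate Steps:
$I{\left(W,x \right)} = \left(-1580 + W\right) \left(W + x\right)$
$\left(881764 + I{\left(-1835,-350 \right)}\right) \left(-4260528 + 1668560\right) = \left(881764 - \left(-4094550 - 3367225\right)\right) \left(-4260528 + 1668560\right) = \left(881764 + \left(3367225 + 2899300 + 553000 + 642250\right)\right) \left(-2591968\right) = \left(881764 + 7461775\right) \left(-2591968\right) = 8343539 \left(-2591968\right) = -21626186094752$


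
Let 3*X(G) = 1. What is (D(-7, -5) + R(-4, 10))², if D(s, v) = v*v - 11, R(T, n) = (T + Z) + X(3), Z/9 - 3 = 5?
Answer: 61009/9 ≈ 6778.8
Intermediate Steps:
Z = 72 (Z = 27 + 9*5 = 27 + 45 = 72)
X(G) = ⅓ (X(G) = (⅓)*1 = ⅓)
R(T, n) = 217/3 + T (R(T, n) = (T + 72) + ⅓ = (72 + T) + ⅓ = 217/3 + T)
D(s, v) = -11 + v² (D(s, v) = v² - 11 = -11 + v²)
(D(-7, -5) + R(-4, 10))² = ((-11 + (-5)²) + (217/3 - 4))² = ((-11 + 25) + 205/3)² = (14 + 205/3)² = (247/3)² = 61009/9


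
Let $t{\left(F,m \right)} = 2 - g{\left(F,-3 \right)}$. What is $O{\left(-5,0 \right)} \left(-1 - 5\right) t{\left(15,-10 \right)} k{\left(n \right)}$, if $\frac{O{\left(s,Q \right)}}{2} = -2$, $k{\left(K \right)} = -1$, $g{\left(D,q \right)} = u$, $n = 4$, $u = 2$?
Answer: $0$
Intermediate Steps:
$g{\left(D,q \right)} = 2$
$t{\left(F,m \right)} = 0$ ($t{\left(F,m \right)} = 2 - 2 = 0$)
$O{\left(s,Q \right)} = -4$ ($O{\left(s,Q \right)} = 2 \left(-2\right) = -4$)
$O{\left(-5,0 \right)} \left(-1 - 5\right) t{\left(15,-10 \right)} k{\left(n \right)} = - 4 \left(-1 - 5\right) 0 \left(-1\right) = \left(-4\right) \left(-6\right) 0 \left(-1\right) = 24 \cdot 0 \left(-1\right) = 0 \left(-1\right) = 0$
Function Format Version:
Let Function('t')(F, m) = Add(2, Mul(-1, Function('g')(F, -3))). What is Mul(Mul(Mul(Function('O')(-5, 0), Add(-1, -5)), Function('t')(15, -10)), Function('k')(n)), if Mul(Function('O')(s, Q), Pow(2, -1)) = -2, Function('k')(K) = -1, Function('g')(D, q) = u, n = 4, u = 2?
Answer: 0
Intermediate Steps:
Function('g')(D, q) = 2
Function('t')(F, m) = 0 (Function('t')(F, m) = Add(2, Mul(-1, 2)) = Add(2, -2) = 0)
Function('O')(s, Q) = -4 (Function('O')(s, Q) = Mul(2, -2) = -4)
Mul(Mul(Mul(Function('O')(-5, 0), Add(-1, -5)), Function('t')(15, -10)), Function('k')(n)) = Mul(Mul(Mul(-4, Add(-1, -5)), 0), -1) = Mul(Mul(Mul(-4, -6), 0), -1) = Mul(Mul(24, 0), -1) = Mul(0, -1) = 0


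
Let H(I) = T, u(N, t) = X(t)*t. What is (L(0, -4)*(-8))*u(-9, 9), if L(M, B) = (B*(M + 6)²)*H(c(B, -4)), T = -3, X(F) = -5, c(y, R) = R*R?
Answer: 155520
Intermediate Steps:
c(y, R) = R²
u(N, t) = -5*t
H(I) = -3
L(M, B) = -3*B*(6 + M)² (L(M, B) = (B*(M + 6)²)*(-3) = (B*(6 + M)²)*(-3) = -3*B*(6 + M)²)
(L(0, -4)*(-8))*u(-9, 9) = (-3*(-4)*(6 + 0)²*(-8))*(-5*9) = (-3*(-4)*6²*(-8))*(-45) = (-3*(-4)*36*(-8))*(-45) = (432*(-8))*(-45) = -3456*(-45) = 155520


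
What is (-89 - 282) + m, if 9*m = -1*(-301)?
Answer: -3038/9 ≈ -337.56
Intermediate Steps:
m = 301/9 (m = (-1*(-301))/9 = (⅑)*301 = 301/9 ≈ 33.444)
(-89 - 282) + m = (-89 - 282) + 301/9 = -371 + 301/9 = -3038/9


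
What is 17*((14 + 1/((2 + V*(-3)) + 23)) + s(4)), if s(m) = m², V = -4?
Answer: 18887/37 ≈ 510.46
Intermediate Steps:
17*((14 + 1/((2 + V*(-3)) + 23)) + s(4)) = 17*((14 + 1/((2 - 4*(-3)) + 23)) + 4²) = 17*((14 + 1/((2 + 12) + 23)) + 16) = 17*((14 + 1/(14 + 23)) + 16) = 17*((14 + 1/37) + 16) = 17*(519/37 + 16) = 17*(1111/37) = 18887/37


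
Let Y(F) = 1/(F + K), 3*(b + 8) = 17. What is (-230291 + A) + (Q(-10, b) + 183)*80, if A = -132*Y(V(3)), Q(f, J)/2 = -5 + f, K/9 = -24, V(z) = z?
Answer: -15481577/71 ≈ -2.1805e+5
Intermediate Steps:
b = -7/3 (b = -8 + (⅓)*17 = -8 + 17/3 = -7/3 ≈ -2.3333)
K = -216 (K = 9*(-24) = -216)
Y(F) = 1/(-216 + F) (Y(F) = 1/(F - 216) = 1/(-216 + F))
Q(f, J) = -10 + 2*f (Q(f, J) = 2*(-5 + f) = -10 + 2*f)
A = 44/71 (A = -132/(-216 + 3) = -132/(-213) = -132*(-1/213) = 44/71 ≈ 0.61972)
(-230291 + A) + (Q(-10, b) + 183)*80 = (-230291 + 44/71) + ((-10 + 2*(-10)) + 183)*80 = -16350617/71 + ((-10 - 20) + 183)*80 = -16350617/71 + (-30 + 183)*80 = -16350617/71 + 153*80 = -16350617/71 + 12240 = -15481577/71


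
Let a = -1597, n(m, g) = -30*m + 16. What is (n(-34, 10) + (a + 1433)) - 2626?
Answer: -1754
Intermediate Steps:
n(m, g) = 16 - 30*m
(n(-34, 10) + (a + 1433)) - 2626 = ((16 - 30*(-34)) + (-1597 + 1433)) - 2626 = ((16 + 1020) - 164) - 2626 = (1036 - 164) - 2626 = 872 - 2626 = -1754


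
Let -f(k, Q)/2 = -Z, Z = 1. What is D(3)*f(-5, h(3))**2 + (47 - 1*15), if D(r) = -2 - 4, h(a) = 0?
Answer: 8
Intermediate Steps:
f(k, Q) = 2 (f(k, Q) = -(-2) = -2*(-1) = 2)
D(r) = -6
D(3)*f(-5, h(3))**2 + (47 - 1*15) = -6*2**2 + (47 - 1*15) = -6*4 + (47 - 15) = -24 + 32 = 8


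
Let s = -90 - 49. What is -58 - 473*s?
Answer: 65689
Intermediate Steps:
s = -139
-58 - 473*s = -58 - 473*(-139) = -58 + 65747 = 65689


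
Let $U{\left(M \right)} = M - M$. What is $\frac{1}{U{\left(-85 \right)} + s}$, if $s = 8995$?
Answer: $\frac{1}{8995} \approx 0.00011117$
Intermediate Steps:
$U{\left(M \right)} = 0$
$\frac{1}{U{\left(-85 \right)} + s} = \frac{1}{0 + 8995} = \frac{1}{8995}$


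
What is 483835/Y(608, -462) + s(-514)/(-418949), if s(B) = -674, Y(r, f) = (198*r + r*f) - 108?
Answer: -40518786307/13458317676 ≈ -3.0107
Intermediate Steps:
Y(r, f) = -108 + 198*r + f*r (Y(r, f) = (198*r + f*r) - 108 = -108 + 198*r + f*r)
483835/Y(608, -462) + s(-514)/(-418949) = 483835/(-108 + 198*608 - 462*608) - 674/(-418949) = 483835/(-108 + 120384 - 280896) - 674*(-1/418949) = 483835/(-160620) + 674/418949 = 483835*(-1/160620) + 674/418949 = -96767/32124 + 674/418949 = -40518786307/13458317676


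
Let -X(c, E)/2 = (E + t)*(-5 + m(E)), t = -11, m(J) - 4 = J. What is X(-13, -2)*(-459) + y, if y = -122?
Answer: 35680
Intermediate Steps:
m(J) = 4 + J
X(c, E) = -2*(-1 + E)*(-11 + E) (X(c, E) = -2*(E - 11)*(-5 + (4 + E)) = -2*(-11 + E)*(-1 + E) = -2*(-1 + E)*(-11 + E))
X(-13, -2)*(-459) + y = (-22 - 2*(-2)² + 24*(-2))*(-459) - 122 = (-22 - 2*4 - 48)*(-459) - 122 = (-22 - 8 - 48)*(-459) - 122 = -78*(-459) - 122 = 35802 - 122 = 35680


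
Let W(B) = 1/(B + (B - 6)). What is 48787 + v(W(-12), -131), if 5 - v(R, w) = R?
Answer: 1463761/30 ≈ 48792.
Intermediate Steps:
W(B) = 1/(-6 + 2*B) (W(B) = 1/(B + (-6 + B)) = 1/(-6 + 2*B))
v(R, w) = 5 - R
48787 + v(W(-12), -131) = 48787 + (5 - 1/(2*(-3 - 12))) = 48787 + (5 - 1/(2*(-15))) = 48787 + (5 - (-1)/(2*15)) = 48787 + (5 - 1*(-1/30)) = 48787 + (5 + 1/30) = 48787 + 151/30 = 1463761/30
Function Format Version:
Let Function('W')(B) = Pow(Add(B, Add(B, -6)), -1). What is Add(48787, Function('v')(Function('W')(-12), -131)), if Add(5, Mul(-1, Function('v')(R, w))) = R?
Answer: Rational(1463761, 30) ≈ 48792.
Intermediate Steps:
Function('W')(B) = Pow(Add(-6, Mul(2, B)), -1) (Function('W')(B) = Pow(Add(B, Add(-6, B)), -1) = Pow(Add(-6, Mul(2, B)), -1))
Function('v')(R, w) = Add(5, Mul(-1, R))
Add(48787, Function('v')(Function('W')(-12), -131)) = Add(48787, Add(5, Mul(-1, Mul(Rational(1, 2), Pow(Add(-3, -12), -1))))) = Add(48787, Add(5, Mul(-1, Mul(Rational(1, 2), Pow(-15, -1))))) = Add(48787, Add(5, Mul(-1, Mul(Rational(1, 2), Rational(-1, 15))))) = Add(48787, Add(5, Mul(-1, Rational(-1, 30)))) = Add(48787, Add(5, Rational(1, 30))) = Add(48787, Rational(151, 30)) = Rational(1463761, 30)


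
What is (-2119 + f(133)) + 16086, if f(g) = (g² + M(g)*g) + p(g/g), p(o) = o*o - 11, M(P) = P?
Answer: 49335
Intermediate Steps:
p(o) = -11 + o² (p(o) = o² - 11 = -11 + o²)
f(g) = -10 + 2*g² (f(g) = (g² + g*g) + (-11 + (g/g)²) = (g² + g²) + (-11 + 1²) = 2*g² + (-11 + 1) = 2*g² - 10 = -10 + 2*g²)
(-2119 + f(133)) + 16086 = (-2119 + (-10 + 2*133²)) + 16086 = (-2119 + (-10 + 2*17689)) + 16086 = (-2119 + (-10 + 35378)) + 16086 = (-2119 + 35368) + 16086 = 33249 + 16086 = 49335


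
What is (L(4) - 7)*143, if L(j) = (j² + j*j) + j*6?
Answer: 7007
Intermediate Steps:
L(j) = 2*j² + 6*j (L(j) = (j² + j²) + 6*j = 2*j² + 6*j)
(L(4) - 7)*143 = (2*4*(3 + 4) - 7)*143 = (2*4*7 - 7)*143 = (56 - 7)*143 = 49*143 = 7007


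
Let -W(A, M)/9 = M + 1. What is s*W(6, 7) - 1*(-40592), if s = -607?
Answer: 84296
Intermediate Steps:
W(A, M) = -9 - 9*M (W(A, M) = -9*(M + 1) = -9*(1 + M) = -9 - 9*M)
s*W(6, 7) - 1*(-40592) = -607*(-9 - 9*7) - 1*(-40592) = -607*(-9 - 63) + 40592 = -607*(-72) + 40592 = 43704 + 40592 = 84296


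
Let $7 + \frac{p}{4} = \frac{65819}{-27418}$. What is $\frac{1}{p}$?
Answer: $- \frac{13709}{515490} \approx -0.026594$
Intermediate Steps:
$p = - \frac{515490}{13709}$ ($p = -28 + 4 \frac{65819}{-27418} = -28 + 4 \cdot 65819 \left(- \frac{1}{27418}\right) = -28 + 4 \left(- \frac{65819}{27418}\right) = -28 - \frac{131638}{13709} = - \frac{515490}{13709} \approx -37.602$)
$\frac{1}{p} = \frac{1}{- \frac{515490}{13709}} = - \frac{13709}{515490}$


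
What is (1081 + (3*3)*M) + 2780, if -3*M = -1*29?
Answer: 3948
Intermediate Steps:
M = 29/3 (M = -(-1)*29/3 = -⅓*(-29) = 29/3 ≈ 9.6667)
(1081 + (3*3)*M) + 2780 = (1081 + (3*3)*(29/3)) + 2780 = (1081 + 9*(29/3)) + 2780 = (1081 + 87) + 2780 = 1168 + 2780 = 3948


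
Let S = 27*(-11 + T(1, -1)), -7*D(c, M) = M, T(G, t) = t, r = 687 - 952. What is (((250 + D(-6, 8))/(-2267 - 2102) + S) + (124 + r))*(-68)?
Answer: 56891348/1799 ≈ 31624.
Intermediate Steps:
r = -265
D(c, M) = -M/7
S = -324 (S = 27*(-11 - 1) = 27*(-12) = -324)
(((250 + D(-6, 8))/(-2267 - 2102) + S) + (124 + r))*(-68) = (((250 - ⅐*8)/(-2267 - 2102) - 324) + (124 - 265))*(-68) = (((250 - 8/7)/(-4369) - 324) - 141)*(-68) = (((1742/7)*(-1/4369) - 324) - 141)*(-68) = ((-1742/30583 - 324) - 141)*(-68) = (-9910634/30583 - 141)*(-68) = -14222837/30583*(-68) = 56891348/1799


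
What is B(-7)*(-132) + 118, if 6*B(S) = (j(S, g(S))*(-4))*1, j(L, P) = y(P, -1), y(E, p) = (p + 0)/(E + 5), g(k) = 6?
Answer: 110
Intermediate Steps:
y(E, p) = p/(5 + E)
j(L, P) = -1/(5 + P)
B(S) = 2/33 (B(S) = ((-1/(5 + 6)*(-4))*1)/6 = ((-1/11*(-4))*1)/6 = ((-1*1/11*(-4))*1)/6 = (-1/11*(-4)*1)/6 = ((4/11)*1)/6 = (1/6)*(4/11) = 2/33)
B(-7)*(-132) + 118 = (2/33)*(-132) + 118 = -8 + 118 = 110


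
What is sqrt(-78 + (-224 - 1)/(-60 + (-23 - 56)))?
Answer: I*sqrt(1475763)/139 ≈ 8.7396*I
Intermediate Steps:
sqrt(-78 + (-224 - 1)/(-60 + (-23 - 56))) = sqrt(-78 - 225/(-60 - 79)) = sqrt(-78 - 225/(-139)) = sqrt(-78 - 225*(-1/139)) = sqrt(-78 + 225/139) = sqrt(-10617/139) = I*sqrt(1475763)/139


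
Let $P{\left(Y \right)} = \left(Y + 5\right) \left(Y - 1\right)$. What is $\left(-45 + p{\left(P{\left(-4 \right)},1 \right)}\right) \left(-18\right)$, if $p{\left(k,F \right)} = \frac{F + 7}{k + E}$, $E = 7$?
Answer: $738$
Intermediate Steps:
$P{\left(Y \right)} = \left(-1 + Y\right) \left(5 + Y\right)$ ($P{\left(Y \right)} = \left(5 + Y\right) \left(-1 + Y\right) = \left(-1 + Y\right) \left(5 + Y\right)$)
$p{\left(k,F \right)} = \frac{7 + F}{7 + k}$ ($p{\left(k,F \right)} = \frac{F + 7}{k + 7} = \frac{7 + F}{7 + k}$)
$\left(-45 + p{\left(P{\left(-4 \right)},1 \right)}\right) \left(-18\right) = \left(-45 + \frac{7 + 1}{7 + \left(-5 + \left(-4\right)^{2} + 4 \left(-4\right)\right)}\right) \left(-18\right) = \left(-45 + \frac{1}{7 - 5} \cdot 8\right) \left(-18\right) = \left(-45 + \frac{1}{2} \cdot 8\right) \left(-18\right) = \left(-45 + 4\right) \left(-18\right) = \left(-41\right) \left(-18\right) = 738$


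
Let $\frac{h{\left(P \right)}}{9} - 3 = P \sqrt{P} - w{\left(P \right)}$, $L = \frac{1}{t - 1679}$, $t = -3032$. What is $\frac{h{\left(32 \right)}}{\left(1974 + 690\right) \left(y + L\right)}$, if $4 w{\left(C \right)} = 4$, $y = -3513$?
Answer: $- \frac{4711}{2449362112} - \frac{4711 \sqrt{2}}{38271283} \approx -0.00017601$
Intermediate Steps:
$w{\left(C \right)} = 1$ ($w{\left(C \right)} = \frac{1}{4} \cdot 4 = 1$)
$L = - \frac{1}{4711}$ ($L = \frac{1}{-3032 - 1679} = \frac{1}{-4711} = - \frac{1}{4711} \approx -0.00021227$)
$h{\left(P \right)} = 18 + 9 P^{\frac{3}{2}}$ ($h{\left(P \right)} = 27 + 9 \left(P \sqrt{P} - 1\right) = 27 + 9 \left(P^{\frac{3}{2}} - 1\right) = 27 + 9 \left(-1 + P^{\frac{3}{2}}\right) = 27 + \left(-9 + 9 P^{\frac{3}{2}}\right) = 18 + 9 P^{\frac{3}{2}}$)
$\frac{h{\left(32 \right)}}{\left(1974 + 690\right) \left(y + L\right)} = \frac{18 + 9 \cdot 32^{\frac{3}{2}}}{\left(1974 + 690\right) \left(-3513 - \frac{1}{4711}\right)} = \frac{18 + 9 \cdot 128 \sqrt{2}}{2664 \left(- \frac{16549744}{4711}\right)} = \frac{18 + 1152 \sqrt{2}}{- \frac{44088518016}{4711}} = \left(18 + 1152 \sqrt{2}\right) \left(- \frac{4711}{44088518016}\right) = - \frac{4711}{2449362112} - \frac{4711 \sqrt{2}}{38271283}$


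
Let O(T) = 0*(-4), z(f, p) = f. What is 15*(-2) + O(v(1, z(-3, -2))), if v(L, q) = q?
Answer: -30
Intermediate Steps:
O(T) = 0
15*(-2) + O(v(1, z(-3, -2))) = 15*(-2) + 0 = -30 + 0 = -30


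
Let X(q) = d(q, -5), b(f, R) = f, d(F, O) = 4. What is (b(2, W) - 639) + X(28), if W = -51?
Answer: -633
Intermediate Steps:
X(q) = 4
(b(2, W) - 639) + X(28) = (2 - 639) + 4 = -637 + 4 = -633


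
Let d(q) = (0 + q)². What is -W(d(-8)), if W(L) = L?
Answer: -64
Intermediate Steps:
d(q) = q²
-W(d(-8)) = -1*(-8)² = -1*64 = -64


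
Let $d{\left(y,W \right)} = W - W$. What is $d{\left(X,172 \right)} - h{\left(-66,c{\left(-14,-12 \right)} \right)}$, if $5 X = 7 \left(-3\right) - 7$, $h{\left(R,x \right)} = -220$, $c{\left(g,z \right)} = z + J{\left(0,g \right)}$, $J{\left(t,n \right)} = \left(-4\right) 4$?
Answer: $220$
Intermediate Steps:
$J{\left(t,n \right)} = -16$
$c{\left(g,z \right)} = -16 + z$ ($c{\left(g,z \right)} = z - 16 = -16 + z$)
$X = - \frac{28}{5}$ ($X = \frac{7 \left(-3\right) - 7}{5} = \frac{-21 - 7}{5} = \frac{1}{5} \left(-28\right) = - \frac{28}{5} \approx -5.6$)
$d{\left(y,W \right)} = 0$
$d{\left(X,172 \right)} - h{\left(-66,c{\left(-14,-12 \right)} \right)} = 0 - -220 = 0 + 220 = 220$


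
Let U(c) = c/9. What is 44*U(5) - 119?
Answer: -851/9 ≈ -94.556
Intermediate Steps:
U(c) = c/9 (U(c) = c*(⅑) = c/9)
44*U(5) - 119 = 44*((⅑)*5) - 119 = 44*(5/9) - 119 = 220/9 - 119 = -851/9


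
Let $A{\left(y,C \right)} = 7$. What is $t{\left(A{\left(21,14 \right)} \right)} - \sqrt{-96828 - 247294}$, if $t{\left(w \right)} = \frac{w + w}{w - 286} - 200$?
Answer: $- \frac{55814}{279} - i \sqrt{344122} \approx -200.05 - 586.62 i$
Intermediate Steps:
$t{\left(w \right)} = -200 + \frac{2 w}{-286 + w}$ ($t{\left(w \right)} = \frac{2 w}{-286 + w} - 200 = -200 + \frac{2 w}{-286 + w}$)
$t{\left(A{\left(21,14 \right)} \right)} - \sqrt{-96828 - 247294} = \frac{22 \left(2600 - 63\right)}{-286 + 7} - \sqrt{-96828 - 247294} = \frac{22 \left(2600 - 63\right)}{-279} - \sqrt{-344122} = 22 \left(- \frac{1}{279}\right) 2537 - i \sqrt{344122} = - \frac{55814}{279} - i \sqrt{344122}$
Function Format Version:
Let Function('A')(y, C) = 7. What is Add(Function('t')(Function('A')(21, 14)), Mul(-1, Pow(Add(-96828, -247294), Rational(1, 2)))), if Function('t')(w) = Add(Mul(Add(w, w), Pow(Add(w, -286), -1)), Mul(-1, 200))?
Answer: Add(Rational(-55814, 279), Mul(-1, I, Pow(344122, Rational(1, 2)))) ≈ Add(-200.05, Mul(-586.62, I))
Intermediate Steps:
Function('t')(w) = Add(-200, Mul(2, w, Pow(Add(-286, w), -1))) (Function('t')(w) = Add(Mul(Mul(2, w), Pow(Add(-286, w), -1)), -200) = Add(Mul(2, w, Pow(Add(-286, w), -1)), -200) = Add(-200, Mul(2, w, Pow(Add(-286, w), -1))))
Add(Function('t')(Function('A')(21, 14)), Mul(-1, Pow(Add(-96828, -247294), Rational(1, 2)))) = Add(Mul(22, Pow(Add(-286, 7), -1), Add(2600, Mul(-9, 7))), Mul(-1, Pow(Add(-96828, -247294), Rational(1, 2)))) = Add(Mul(22, Pow(-279, -1), Add(2600, -63)), Mul(-1, Pow(-344122, Rational(1, 2)))) = Add(Mul(22, Rational(-1, 279), 2537), Mul(-1, Mul(I, Pow(344122, Rational(1, 2))))) = Add(Rational(-55814, 279), Mul(-1, I, Pow(344122, Rational(1, 2))))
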